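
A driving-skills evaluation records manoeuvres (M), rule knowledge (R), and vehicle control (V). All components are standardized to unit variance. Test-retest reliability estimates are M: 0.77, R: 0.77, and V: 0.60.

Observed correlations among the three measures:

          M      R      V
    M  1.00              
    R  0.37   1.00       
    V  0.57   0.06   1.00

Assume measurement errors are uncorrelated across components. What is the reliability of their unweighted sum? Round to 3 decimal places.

0.828

Var(M+R+V) = 3 + 2·[0.37 + 0.57 + 0.06] = 3 + 2 = 5.
Because errors are independent across components, Cov(Tᵢ,Tⱼ) = Cov(Xᵢ,Xⱼ); the off-diagonal part of the true-score variance is the same as above.
True-score variance = [0.77 + 0.77 + 0.60] + 2 = 2.14 + 2 = 4.14.
Reliability = 4.14 / 5 = 0.828.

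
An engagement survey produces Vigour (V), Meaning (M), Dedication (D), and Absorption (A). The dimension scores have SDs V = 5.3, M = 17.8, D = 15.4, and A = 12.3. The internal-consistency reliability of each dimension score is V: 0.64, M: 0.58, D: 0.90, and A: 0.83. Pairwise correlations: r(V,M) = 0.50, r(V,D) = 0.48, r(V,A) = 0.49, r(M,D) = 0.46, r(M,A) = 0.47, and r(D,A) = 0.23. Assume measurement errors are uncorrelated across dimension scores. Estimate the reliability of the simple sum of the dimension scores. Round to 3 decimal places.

Var(V+M+D+A) = 5.3² + 17.8² + 15.4² + 12.3² + 2·[5.3·17.8·0.50 + 5.3·15.4·0.48 + 5.3·12.3·0.49 + 17.8·15.4·0.46 + 17.8·12.3·0.47 + 15.4·12.3·0.23] = 733.38 + 781.709 = 1515.09.
Under uncorrelated errors the observed covariances equal the true-score covariances, so only the own-variance terms attenuate.
True-score variance = [5.3²·0.64 + 17.8²·0.58 + 15.4²·0.90 + 12.3²·0.83] + 781.709 = 540.76 + 781.709 = 1322.47.
Reliability = 1322.47 / 1515.09 = 0.873.

0.873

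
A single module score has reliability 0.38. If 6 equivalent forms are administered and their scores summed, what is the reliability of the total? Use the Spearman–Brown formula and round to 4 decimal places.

ρ_k = kρ / (1 + (k−1)ρ) = 6·0.38 / (1 + 5·0.38) = 2.280 / 2.900 = 0.7862.

0.7862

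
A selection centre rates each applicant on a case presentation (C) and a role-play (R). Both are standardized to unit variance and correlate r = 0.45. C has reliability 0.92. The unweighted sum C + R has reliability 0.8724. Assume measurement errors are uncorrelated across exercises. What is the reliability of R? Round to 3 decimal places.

0.710

Var(C+R) = 2 + 2·0.45 = 2.900.
True-score variance = ρ_C + ρ_R + 2·0.45, so 0.8724 = (0.92 + ρ_R + 0.90) / 2.900.
ρ_R = 0.8724·2.900 − 0.92 − 0.90 = 0.710.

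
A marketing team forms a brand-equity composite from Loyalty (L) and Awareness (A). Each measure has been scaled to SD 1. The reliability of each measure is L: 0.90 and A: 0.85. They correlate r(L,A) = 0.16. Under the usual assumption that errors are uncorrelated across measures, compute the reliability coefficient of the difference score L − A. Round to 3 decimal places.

Var(L−A) = 1 + 1 − 2·0.16 = 2 − 0.32 = 1.68.
Under uncorrelated errors the observed covariances equal the true-score covariances, so only the own-variance terms attenuate.
True-score variance = [0.90 + 0.85] − 0.32 = 1.75 − 0.32 = 1.43.
Reliability = 1.43 / 1.68 = 0.851.

0.851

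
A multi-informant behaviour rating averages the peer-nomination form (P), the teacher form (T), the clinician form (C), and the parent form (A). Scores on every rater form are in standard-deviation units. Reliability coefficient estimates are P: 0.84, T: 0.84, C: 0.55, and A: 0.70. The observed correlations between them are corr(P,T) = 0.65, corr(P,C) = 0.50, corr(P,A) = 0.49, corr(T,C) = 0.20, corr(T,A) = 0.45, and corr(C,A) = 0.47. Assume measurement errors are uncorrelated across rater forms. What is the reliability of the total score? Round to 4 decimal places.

Var(P+T+C+A) = 4 + 2·[0.65 + 0.50 + 0.49 + 0.20 + 0.45 + 0.47] = 4 + 5.52 = 9.52.
Under uncorrelated errors the observed covariances equal the true-score covariances, so only the own-variance terms attenuate.
True-score variance = [0.84 + 0.84 + 0.55 + 0.70] + 5.52 = 2.93 + 5.52 = 8.45.
Reliability = 8.45 / 9.52 = 0.8876.

0.8876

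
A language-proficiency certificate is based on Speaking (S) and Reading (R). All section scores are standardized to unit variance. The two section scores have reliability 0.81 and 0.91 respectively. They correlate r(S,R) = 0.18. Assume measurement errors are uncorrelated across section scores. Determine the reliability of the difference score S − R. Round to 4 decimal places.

Var(S−R) = 1 + 1 − 2·0.18 = 2 − 0.36 = 1.64.
Under uncorrelated errors the observed covariances equal the true-score covariances, so only the own-variance terms attenuate.
True-score variance = [0.81 + 0.91] − 0.36 = 1.72 − 0.36 = 1.36.
Reliability = 1.36 / 1.64 = 0.8293.

0.8293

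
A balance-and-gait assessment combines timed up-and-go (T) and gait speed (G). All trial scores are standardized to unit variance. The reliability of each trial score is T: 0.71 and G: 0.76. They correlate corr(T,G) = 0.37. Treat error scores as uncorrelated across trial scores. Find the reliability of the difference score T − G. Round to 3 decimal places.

0.579

Var(T−G) = 1 + 1 − 2·0.37 = 2 − 0.74 = 1.26.
With uncorrelated errors the cross-covariances are all true-score covariance, so they carry over unchanged; only the diagonal terms shrink to ρᵢσᵢ².
True-score variance = [0.71 + 0.76] − 0.74 = 1.47 − 0.74 = 0.73.
Reliability = 0.73 / 1.26 = 0.579.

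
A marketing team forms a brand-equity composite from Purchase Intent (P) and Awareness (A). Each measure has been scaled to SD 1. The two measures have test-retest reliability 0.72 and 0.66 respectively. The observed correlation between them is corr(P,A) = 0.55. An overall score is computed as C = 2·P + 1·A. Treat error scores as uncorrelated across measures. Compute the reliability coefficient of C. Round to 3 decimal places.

Var(C) = 2² + 1 + 2·[2·0.55] = 5 + 2.2 = 7.2.
Under uncorrelated errors the observed covariances equal the true-score covariances, so only the own-variance terms attenuate.
True-score variance = [2²·0.72 + 0.66] + 2.2 = 3.54 + 2.2 = 5.74.
Reliability = 5.74 / 7.2 = 0.797.

0.797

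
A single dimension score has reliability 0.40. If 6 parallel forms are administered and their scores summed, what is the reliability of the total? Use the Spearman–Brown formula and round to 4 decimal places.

0.8000

ρ_k = kρ / (1 + (k−1)ρ) = 6·0.40 / (1 + 5·0.40) = 2.400 / 3.000 = 0.8000.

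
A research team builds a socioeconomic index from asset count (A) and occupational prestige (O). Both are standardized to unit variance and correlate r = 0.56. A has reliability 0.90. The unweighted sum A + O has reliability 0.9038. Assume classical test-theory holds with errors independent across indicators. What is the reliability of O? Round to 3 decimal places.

Var(A+O) = 2 + 2·0.56 = 3.120.
True-score variance = ρ_A + ρ_O + 2·0.56, so 0.9038 = (0.90 + ρ_O + 1.12) / 3.120.
ρ_O = 0.9038·3.120 − 0.90 − 1.12 = 0.800.

0.800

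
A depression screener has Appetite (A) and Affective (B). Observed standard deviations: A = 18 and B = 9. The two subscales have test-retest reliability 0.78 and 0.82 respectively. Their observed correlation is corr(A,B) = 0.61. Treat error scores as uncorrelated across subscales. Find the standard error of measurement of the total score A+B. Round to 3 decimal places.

9.266

Var(total) = 405 + 197.64 = 602.64.
True-score variance = 319.14 + 197.64 = 516.78, so reliability = 0.8575.
Error variance = 602.64 − 516.78 = 85.86; SEM = √85.86 = 9.266.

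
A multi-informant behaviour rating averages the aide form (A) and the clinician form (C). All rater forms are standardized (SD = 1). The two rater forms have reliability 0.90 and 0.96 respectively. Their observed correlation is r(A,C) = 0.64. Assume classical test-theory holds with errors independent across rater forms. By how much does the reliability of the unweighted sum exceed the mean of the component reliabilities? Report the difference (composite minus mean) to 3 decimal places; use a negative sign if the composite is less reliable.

0.027

Var(sum) = 2 + 1.28 = 3.28; true-score variance = 1.86 + 1.28 = 3.14; composite reliability = 0.9573.
Mean component reliability = 0.9300.
Difference = 0.9573 − 0.9300 = 0.027.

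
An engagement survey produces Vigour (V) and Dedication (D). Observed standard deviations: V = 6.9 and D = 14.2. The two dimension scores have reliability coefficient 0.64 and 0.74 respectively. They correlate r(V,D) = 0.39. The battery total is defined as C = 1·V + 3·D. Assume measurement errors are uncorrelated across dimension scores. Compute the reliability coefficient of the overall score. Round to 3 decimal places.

Var(C) = 6.9² + 3²·14.2² + 2·[3·6.9·14.2·0.39] = 1862.37 + 229.273 = 2091.64.
Because errors are independent across components, Cov(Tᵢ,Tⱼ) = Cov(Xᵢ,Xⱼ); the off-diagonal part of the true-score variance is the same as above.
True-score variance = [6.9²·0.64 + 3²·14.2²·0.74] + 229.273 = 1373.39 + 229.273 = 1602.67.
Reliability = 1602.67 / 2091.64 = 0.766.

0.766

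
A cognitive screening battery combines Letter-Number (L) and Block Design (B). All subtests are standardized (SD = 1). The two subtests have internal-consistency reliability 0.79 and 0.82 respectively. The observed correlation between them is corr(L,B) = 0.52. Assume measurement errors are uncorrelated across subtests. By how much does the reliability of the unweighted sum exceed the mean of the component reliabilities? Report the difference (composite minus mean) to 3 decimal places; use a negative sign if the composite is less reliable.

Var(sum) = 2 + 1.04 = 3.04; true-score variance = 1.61 + 1.04 = 2.65; composite reliability = 0.8717.
Mean component reliability = 0.8050.
Difference = 0.8717 − 0.8050 = 0.067.

0.067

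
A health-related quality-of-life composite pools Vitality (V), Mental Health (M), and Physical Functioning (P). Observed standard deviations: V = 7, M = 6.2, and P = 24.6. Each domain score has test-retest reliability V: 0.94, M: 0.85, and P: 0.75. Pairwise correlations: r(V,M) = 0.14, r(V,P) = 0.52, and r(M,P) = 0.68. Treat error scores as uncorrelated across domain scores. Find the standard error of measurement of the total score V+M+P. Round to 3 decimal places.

12.649

Var(total) = 692.6 + 398.667 = 1091.27.
True-score variance = 532.604 + 398.667 = 931.271, so reliability = 0.8534.
Error variance = 1091.27 − 931.271 = 159.996; SEM = √159.996 = 12.649.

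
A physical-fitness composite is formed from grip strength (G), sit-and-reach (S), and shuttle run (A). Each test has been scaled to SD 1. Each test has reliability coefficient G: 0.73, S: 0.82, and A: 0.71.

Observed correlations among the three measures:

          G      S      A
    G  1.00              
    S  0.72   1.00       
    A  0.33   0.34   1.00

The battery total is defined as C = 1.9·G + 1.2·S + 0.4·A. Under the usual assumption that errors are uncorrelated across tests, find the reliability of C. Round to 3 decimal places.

Var(C) = 1.9² + 1.2² + 0.4² + 2·[2.28·0.72 + 0.76·0.33 + 0.48·0.34] = 5.21 + 4.1112 = 9.3212.
Because errors are independent across components, Cov(Tᵢ,Tⱼ) = Cov(Xᵢ,Xⱼ); the off-diagonal part of the true-score variance is the same as above.
True-score variance = [1.9²·0.73 + 1.2²·0.82 + 0.4²·0.71] + 4.1112 = 3.9297 + 4.1112 = 8.0409.
Reliability = 8.0409 / 9.3212 = 0.863.

0.863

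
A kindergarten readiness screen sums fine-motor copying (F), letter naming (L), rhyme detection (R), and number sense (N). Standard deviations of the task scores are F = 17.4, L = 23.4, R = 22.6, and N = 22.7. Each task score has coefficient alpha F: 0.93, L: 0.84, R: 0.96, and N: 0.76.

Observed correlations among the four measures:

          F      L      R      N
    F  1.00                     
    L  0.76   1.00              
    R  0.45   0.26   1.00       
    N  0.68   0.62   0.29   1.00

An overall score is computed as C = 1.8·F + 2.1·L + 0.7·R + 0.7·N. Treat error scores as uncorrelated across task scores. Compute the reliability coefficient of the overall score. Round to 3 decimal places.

Var(C) = 1.8²·17.4² + 2.1²·23.4² + 0.7²·22.6² + 0.7²·22.7² + 2·[3.78·17.4·23.4·0.76 + 1.26·17.4·22.6·0.45 + 1.26·17.4·22.7·0.68 + 1.47·23.4·22.6·0.26 + 1.47·23.4·22.7·0.62 + 0.49·22.6·22.7·0.29] = 3898.45 + 4980.43 = 8878.88.
Under uncorrelated errors the observed covariances equal the true-score covariances, so only the own-variance terms attenuate.
True-score variance = [1.8²·17.4²·0.93 + 2.1²·23.4²·0.84 + 0.7²·22.6²·0.96 + 0.7²·22.7²·0.76] + 4980.43 = 3372.81 + 4980.43 = 8353.24.
Reliability = 8353.24 / 8878.88 = 0.941.

0.941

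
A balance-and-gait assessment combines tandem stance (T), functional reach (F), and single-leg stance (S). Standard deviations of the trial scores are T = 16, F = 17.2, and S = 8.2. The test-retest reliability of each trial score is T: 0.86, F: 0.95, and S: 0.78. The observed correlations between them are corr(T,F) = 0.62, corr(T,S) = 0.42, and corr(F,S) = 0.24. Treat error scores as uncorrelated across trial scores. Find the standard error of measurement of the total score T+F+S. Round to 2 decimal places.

Var(total) = 619.08 + 519.155 = 1138.24.
True-score variance = 553.655 + 519.155 = 1072.81, so reliability = 0.9425.
Error variance = 1138.24 − 1072.81 = 65.4248; SEM = √65.4248 = 8.09.

8.09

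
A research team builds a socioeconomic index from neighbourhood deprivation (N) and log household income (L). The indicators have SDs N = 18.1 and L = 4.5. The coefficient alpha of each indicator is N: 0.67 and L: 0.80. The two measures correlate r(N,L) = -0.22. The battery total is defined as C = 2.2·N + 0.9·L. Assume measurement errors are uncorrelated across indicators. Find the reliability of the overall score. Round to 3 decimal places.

Var(C) = 2.2²·18.1² + 0.9²·4.5² + 2·[1.98·18.1·4.5·(-0.22)] = 1602.03 − 70.9592 = 1531.08.
Under uncorrelated errors the observed covariances equal the true-score covariances, so only the own-variance terms attenuate.
True-score variance = [2.2²·18.1²·0.67 + 0.9²·4.5²·0.80] − 70.9592 = 1075.5 − 70.9592 = 1004.54.
Reliability = 1004.54 / 1531.08 = 0.656.

0.656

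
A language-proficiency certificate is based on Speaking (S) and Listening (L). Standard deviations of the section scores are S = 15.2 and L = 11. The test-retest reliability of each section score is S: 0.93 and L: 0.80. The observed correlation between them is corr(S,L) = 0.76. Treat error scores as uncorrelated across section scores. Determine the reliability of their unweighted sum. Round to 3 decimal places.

Var(S+L) = 15.2² + 11² + 2·[15.2·11·0.76] = 352.04 + 254.144 = 606.184.
With uncorrelated errors the cross-covariances are all true-score covariance, so they carry over unchanged; only the diagonal terms shrink to ρᵢσᵢ².
True-score variance = [15.2²·0.93 + 11²·0.80] + 254.144 = 311.667 + 254.144 = 565.811.
Reliability = 565.811 / 606.184 = 0.933.

0.933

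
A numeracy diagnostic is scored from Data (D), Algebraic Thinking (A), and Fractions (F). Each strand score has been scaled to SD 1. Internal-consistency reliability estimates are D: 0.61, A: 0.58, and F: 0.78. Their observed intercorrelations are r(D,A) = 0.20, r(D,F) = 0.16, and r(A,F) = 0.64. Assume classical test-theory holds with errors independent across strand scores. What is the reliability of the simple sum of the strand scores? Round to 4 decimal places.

0.7940

Var(D+A+F) = 3 + 2·[0.20 + 0.16 + 0.64] = 3 + 2 = 5.
Under uncorrelated errors the observed covariances equal the true-score covariances, so only the own-variance terms attenuate.
True-score variance = [0.61 + 0.58 + 0.78] + 2 = 1.97 + 2 = 3.97.
Reliability = 3.97 / 5 = 0.7940.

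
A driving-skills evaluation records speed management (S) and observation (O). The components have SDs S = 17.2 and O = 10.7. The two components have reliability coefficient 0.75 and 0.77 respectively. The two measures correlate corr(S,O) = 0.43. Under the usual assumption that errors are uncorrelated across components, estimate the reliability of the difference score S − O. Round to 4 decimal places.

Var(S−O) = 17.2² + 10.7² − 2·17.2·10.7·0.43 = 410.33 − 158.274 = 252.056.
Under uncorrelated errors the observed covariances equal the true-score covariances, so only the own-variance terms attenuate.
True-score variance = [17.2²·0.75 + 10.7²·0.77] − 158.274 = 310.037 − 158.274 = 151.763.
Reliability = 151.763 / 252.056 = 0.6021.

0.6021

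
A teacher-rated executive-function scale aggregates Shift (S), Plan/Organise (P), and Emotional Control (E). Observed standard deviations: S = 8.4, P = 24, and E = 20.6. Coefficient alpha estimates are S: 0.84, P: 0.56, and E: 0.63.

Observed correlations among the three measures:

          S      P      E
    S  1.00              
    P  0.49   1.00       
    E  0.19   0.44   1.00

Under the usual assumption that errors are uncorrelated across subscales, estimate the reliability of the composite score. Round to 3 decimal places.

0.762

Var(S+P+E) = 8.4² + 24² + 20.6² + 2·[8.4·24·0.49 + 8.4·20.6·0.19 + 24·20.6·0.44] = 1070.92 + 698.395 = 1769.32.
Under uncorrelated errors the observed covariances equal the true-score covariances, so only the own-variance terms attenuate.
True-score variance = [8.4²·0.84 + 24²·0.56 + 20.6²·0.63] + 698.395 = 649.177 + 698.395 = 1347.57.
Reliability = 1347.57 / 1769.32 = 0.762.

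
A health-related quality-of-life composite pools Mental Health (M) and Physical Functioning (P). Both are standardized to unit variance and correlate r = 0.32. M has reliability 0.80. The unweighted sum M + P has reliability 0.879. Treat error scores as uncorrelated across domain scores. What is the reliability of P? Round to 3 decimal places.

0.881

Var(M+P) = 2 + 2·0.32 = 2.640.
True-score variance = ρ_M + ρ_P + 2·0.32, so 0.879 = (0.80 + ρ_P + 0.64) / 2.640.
ρ_P = 0.879·2.640 − 0.80 − 0.64 = 0.881.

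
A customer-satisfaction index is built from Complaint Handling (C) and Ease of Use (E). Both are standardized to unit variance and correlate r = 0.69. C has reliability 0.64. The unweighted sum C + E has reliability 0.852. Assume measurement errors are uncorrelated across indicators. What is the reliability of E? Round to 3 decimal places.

0.860

Var(C+E) = 2 + 2·0.69 = 3.380.
True-score variance = ρ_C + ρ_E + 2·0.69, so 0.852 = (0.64 + ρ_E + 1.38) / 3.380.
ρ_E = 0.852·3.380 − 0.64 − 1.38 = 0.860.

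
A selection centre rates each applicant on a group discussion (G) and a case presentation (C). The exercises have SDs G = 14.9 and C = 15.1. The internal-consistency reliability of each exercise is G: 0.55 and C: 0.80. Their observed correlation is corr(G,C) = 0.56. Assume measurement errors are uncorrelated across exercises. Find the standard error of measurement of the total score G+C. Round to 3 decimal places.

Var(total) = 450.02 + 251.989 = 702.009.
True-score variance = 304.514 + 251.989 = 556.502, so reliability = 0.7927.
Error variance = 702.009 − 556.502 = 145.506; SEM = √145.506 = 12.063.

12.063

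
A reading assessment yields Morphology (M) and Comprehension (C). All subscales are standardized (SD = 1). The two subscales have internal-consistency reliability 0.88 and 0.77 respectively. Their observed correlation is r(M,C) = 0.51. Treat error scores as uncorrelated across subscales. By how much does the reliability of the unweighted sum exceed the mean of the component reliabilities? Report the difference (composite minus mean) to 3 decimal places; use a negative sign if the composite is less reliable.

Var(sum) = 2 + 1.02 = 3.02; true-score variance = 1.65 + 1.02 = 2.67; composite reliability = 0.8841.
Mean component reliability = 0.8250.
Difference = 0.8841 − 0.8250 = 0.059.

0.059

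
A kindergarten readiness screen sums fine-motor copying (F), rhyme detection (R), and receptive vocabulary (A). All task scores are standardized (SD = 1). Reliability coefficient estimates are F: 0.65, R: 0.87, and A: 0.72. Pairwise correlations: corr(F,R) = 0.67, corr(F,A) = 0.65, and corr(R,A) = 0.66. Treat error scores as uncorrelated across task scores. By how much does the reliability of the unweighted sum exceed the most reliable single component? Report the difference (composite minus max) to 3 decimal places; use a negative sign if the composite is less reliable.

Var(sum) = 3 + 3.96 = 6.96; true-score variance = 2.24 + 3.96 = 6.2; composite reliability = 0.8908.
Max component reliability = 0.8700.
Difference = 0.8908 − 0.8700 = 0.021.

0.021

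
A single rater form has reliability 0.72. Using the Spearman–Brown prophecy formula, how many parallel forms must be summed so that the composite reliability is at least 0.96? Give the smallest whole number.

10

k ≥ ρ*(1−ρ₁)/(ρ₁(1−ρ*)) = 0.96·0.28 / (0.72·0.04) = 9.333.
Smallest integer k = 10.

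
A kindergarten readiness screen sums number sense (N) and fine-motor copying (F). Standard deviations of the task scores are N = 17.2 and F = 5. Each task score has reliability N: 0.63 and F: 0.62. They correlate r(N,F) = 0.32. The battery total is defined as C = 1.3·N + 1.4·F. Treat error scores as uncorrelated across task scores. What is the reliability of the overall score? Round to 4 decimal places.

0.6863

Var(C) = 1.3²·17.2² + 1.4²·5² + 2·[1.82·17.2·5·0.32] = 548.97 + 100.173 = 649.142.
Under uncorrelated errors the observed covariances equal the true-score covariances, so only the own-variance terms attenuate.
True-score variance = [1.3²·17.2²·0.63 + 1.4²·5²·0.62] + 100.173 = 345.361 + 100.173 = 445.534.
Reliability = 445.534 / 649.142 = 0.6863.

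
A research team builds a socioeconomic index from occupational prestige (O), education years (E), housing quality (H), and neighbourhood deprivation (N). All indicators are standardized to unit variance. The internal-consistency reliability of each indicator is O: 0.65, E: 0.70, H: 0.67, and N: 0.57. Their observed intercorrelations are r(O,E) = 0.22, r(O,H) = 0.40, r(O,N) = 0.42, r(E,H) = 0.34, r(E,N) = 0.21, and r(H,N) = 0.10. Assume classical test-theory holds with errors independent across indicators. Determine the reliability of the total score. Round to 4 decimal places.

0.8089

Var(O+E+H+N) = 4 + 2·[0.22 + 0.40 + 0.42 + 0.34 + 0.21 + 0.10] = 4 + 3.38 = 7.38.
With uncorrelated errors the cross-covariances are all true-score covariance, so they carry over unchanged; only the diagonal terms shrink to ρᵢσᵢ².
True-score variance = [0.65 + 0.70 + 0.67 + 0.57] + 3.38 = 2.59 + 3.38 = 5.97.
Reliability = 5.97 / 7.38 = 0.8089.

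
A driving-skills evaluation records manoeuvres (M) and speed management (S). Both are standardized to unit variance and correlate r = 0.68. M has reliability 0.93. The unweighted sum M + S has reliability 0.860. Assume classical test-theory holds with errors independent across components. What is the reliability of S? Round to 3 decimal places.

0.600

Var(M+S) = 2 + 2·0.68 = 3.360.
True-score variance = ρ_M + ρ_S + 2·0.68, so 0.860 = (0.93 + ρ_S + 1.36) / 3.360.
ρ_S = 0.860·3.360 − 0.93 − 1.36 = 0.600.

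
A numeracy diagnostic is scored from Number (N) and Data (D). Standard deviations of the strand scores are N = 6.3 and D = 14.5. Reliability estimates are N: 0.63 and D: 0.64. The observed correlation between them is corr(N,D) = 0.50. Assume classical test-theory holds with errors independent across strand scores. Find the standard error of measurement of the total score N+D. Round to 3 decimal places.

Var(total) = 249.94 + 91.35 = 341.29.
True-score variance = 159.565 + 91.35 = 250.915, so reliability = 0.7352.
Error variance = 341.29 − 250.915 = 90.3753; SEM = √90.3753 = 9.507.

9.507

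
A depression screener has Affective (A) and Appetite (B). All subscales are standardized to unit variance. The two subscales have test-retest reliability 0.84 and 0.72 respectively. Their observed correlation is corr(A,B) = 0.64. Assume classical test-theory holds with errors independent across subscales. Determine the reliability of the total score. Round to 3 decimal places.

0.866

Var(A+B) = 2 + 2·[0.64] = 2 + 1.28 = 3.28.
With uncorrelated errors the cross-covariances are all true-score covariance, so they carry over unchanged; only the diagonal terms shrink to ρᵢσᵢ².
True-score variance = [0.84 + 0.72] + 1.28 = 1.56 + 1.28 = 2.84.
Reliability = 2.84 / 3.28 = 0.866.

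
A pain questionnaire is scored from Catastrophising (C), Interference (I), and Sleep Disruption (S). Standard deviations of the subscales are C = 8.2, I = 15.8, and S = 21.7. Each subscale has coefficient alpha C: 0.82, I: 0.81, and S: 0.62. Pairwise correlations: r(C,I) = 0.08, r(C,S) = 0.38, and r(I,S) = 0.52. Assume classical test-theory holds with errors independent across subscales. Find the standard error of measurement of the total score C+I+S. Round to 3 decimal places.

15.443

Var(total) = 787.77 + 512.538 = 1300.31.
True-score variance = 549.297 + 512.538 = 1061.84, so reliability = 0.8166.
Error variance = 1300.31 − 1061.84 = 238.473; SEM = √238.473 = 15.443.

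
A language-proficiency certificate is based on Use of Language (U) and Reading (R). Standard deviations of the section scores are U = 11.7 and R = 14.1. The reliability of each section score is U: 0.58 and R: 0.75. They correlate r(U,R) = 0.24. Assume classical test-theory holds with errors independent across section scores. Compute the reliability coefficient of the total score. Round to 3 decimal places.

Var(U+R) = 11.7² + 14.1² + 2·[11.7·14.1·0.24] = 335.7 + 79.1856 = 414.886.
Under uncorrelated errors the observed covariances equal the true-score covariances, so only the own-variance terms attenuate.
True-score variance = [11.7²·0.58 + 14.1²·0.75] + 79.1856 = 228.504 + 79.1856 = 307.689.
Reliability = 307.689 / 414.886 = 0.742.

0.742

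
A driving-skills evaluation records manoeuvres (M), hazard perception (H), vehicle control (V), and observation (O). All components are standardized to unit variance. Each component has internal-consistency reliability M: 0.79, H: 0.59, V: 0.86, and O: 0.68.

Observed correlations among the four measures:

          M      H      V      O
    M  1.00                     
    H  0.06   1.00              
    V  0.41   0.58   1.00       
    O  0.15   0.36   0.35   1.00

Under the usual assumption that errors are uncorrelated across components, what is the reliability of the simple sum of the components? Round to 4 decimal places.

Var(M+H+V+O) = 4 + 2·[0.06 + 0.41 + 0.15 + 0.58 + 0.36 + 0.35] = 4 + 3.82 = 7.82.
Under uncorrelated errors the observed covariances equal the true-score covariances, so only the own-variance terms attenuate.
True-score variance = [0.79 + 0.59 + 0.86 + 0.68] + 3.82 = 2.92 + 3.82 = 6.74.
Reliability = 6.74 / 7.82 = 0.8619.

0.8619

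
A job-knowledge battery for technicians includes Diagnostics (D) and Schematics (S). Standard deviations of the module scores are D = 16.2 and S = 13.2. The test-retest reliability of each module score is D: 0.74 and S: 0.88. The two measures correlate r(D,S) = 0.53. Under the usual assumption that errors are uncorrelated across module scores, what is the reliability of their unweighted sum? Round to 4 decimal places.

Var(D+S) = 16.2² + 13.2² + 2·[16.2·13.2·0.53] = 436.68 + 226.67 = 663.35.
With uncorrelated errors the cross-covariances are all true-score covariance, so they carry over unchanged; only the diagonal terms shrink to ρᵢσᵢ².
True-score variance = [16.2²·0.74 + 13.2²·0.88] + 226.67 = 347.537 + 226.67 = 574.207.
Reliability = 574.207 / 663.35 = 0.8656.

0.8656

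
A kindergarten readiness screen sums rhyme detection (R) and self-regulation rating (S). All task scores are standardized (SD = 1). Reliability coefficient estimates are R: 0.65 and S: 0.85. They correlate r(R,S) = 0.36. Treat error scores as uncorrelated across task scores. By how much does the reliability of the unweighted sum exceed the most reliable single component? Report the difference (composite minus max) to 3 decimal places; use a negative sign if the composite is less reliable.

Var(sum) = 2 + 0.72 = 2.72; true-score variance = 1.5 + 0.72 = 2.22; composite reliability = 0.8162.
Max component reliability = 0.8500.
Difference = 0.8162 − 0.8500 = -0.034.

-0.034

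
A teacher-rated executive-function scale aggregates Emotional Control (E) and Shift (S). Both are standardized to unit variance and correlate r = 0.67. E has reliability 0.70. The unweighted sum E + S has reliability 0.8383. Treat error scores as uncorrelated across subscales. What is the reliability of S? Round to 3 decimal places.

0.760

Var(E+S) = 2 + 2·0.67 = 3.340.
True-score variance = ρ_E + ρ_S + 2·0.67, so 0.8383 = (0.70 + ρ_S + 1.34) / 3.340.
ρ_S = 0.8383·3.340 − 0.70 − 1.34 = 0.760.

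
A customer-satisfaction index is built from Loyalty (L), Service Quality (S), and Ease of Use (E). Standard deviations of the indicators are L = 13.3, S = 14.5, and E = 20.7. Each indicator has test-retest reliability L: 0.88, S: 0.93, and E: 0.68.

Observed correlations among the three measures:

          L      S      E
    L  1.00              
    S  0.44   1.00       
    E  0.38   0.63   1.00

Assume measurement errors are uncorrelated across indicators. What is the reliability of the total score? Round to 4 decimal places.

0.8900

Var(L+S+E) = 13.3² + 14.5² + 20.7² + 2·[13.3·14.5·0.44 + 13.3·20.7·0.38 + 14.5·20.7·0.63] = 815.63 + 757.133 = 1572.76.
Because errors are independent across components, Cov(Tᵢ,Tⱼ) = Cov(Xᵢ,Xⱼ); the off-diagonal part of the true-score variance is the same as above.
True-score variance = [13.3²·0.88 + 14.5²·0.93 + 20.7²·0.68] + 757.133 = 642.569 + 757.133 = 1399.7.
Reliability = 1399.7 / 1572.76 = 0.8900.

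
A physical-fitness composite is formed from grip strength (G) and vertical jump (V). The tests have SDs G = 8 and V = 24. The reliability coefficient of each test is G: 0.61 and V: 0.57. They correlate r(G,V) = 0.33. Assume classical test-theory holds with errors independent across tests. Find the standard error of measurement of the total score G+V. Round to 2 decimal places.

Var(total) = 640 + 126.72 = 766.72.
True-score variance = 367.36 + 126.72 = 494.08, so reliability = 0.6444.
Error variance = 766.72 − 494.08 = 272.64; SEM = √272.64 = 16.51.

16.51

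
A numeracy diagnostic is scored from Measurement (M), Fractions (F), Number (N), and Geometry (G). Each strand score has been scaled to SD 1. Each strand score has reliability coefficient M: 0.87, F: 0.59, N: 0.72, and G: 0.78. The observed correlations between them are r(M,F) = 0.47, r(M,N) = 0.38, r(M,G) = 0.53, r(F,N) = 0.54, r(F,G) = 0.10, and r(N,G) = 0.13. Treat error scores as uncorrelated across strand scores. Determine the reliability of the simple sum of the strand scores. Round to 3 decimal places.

0.875

Var(M+F+N+G) = 4 + 2·[0.47 + 0.38 + 0.53 + 0.54 + 0.10 + 0.13] = 4 + 4.3 = 8.3.
Under uncorrelated errors the observed covariances equal the true-score covariances, so only the own-variance terms attenuate.
True-score variance = [0.87 + 0.59 + 0.72 + 0.78] + 4.3 = 2.96 + 4.3 = 7.26.
Reliability = 7.26 / 8.3 = 0.875.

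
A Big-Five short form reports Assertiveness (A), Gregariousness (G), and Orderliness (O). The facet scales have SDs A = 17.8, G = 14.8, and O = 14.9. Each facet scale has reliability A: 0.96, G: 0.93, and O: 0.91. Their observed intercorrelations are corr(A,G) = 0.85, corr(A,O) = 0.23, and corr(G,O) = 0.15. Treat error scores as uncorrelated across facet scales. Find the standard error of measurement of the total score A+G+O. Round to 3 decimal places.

Var(total) = 757.89 + 636.005 = 1393.9.
True-score variance = 709.903 + 636.005 = 1345.91, so reliability = 0.9656.
Error variance = 1393.9 − 1345.91 = 47.9873; SEM = √47.9873 = 6.927.

6.927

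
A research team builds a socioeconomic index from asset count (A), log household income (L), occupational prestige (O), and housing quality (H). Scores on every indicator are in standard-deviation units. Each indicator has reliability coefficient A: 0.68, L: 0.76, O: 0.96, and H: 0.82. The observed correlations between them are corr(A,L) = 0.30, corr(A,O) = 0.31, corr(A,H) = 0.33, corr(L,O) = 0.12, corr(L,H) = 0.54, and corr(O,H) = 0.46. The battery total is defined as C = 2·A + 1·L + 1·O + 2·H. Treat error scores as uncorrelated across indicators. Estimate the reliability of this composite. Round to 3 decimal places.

0.882

Var(C) = 2² + 1 + 1 + 2² + 2·[2·0.30 + 2·0.31 + 4·0.33 + 0.12 + 2·0.54 + 2·0.46] = 10 + 9.32 = 19.32.
Under uncorrelated errors the observed covariances equal the true-score covariances, so only the own-variance terms attenuate.
True-score variance = [2²·0.68 + 0.76 + 0.96 + 2²·0.82] + 9.32 = 7.72 + 9.32 = 17.04.
Reliability = 17.04 / 19.32 = 0.882.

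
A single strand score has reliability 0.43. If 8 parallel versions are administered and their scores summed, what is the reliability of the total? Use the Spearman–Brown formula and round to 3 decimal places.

0.858

ρ_k = kρ / (1 + (k−1)ρ) = 8·0.43 / (1 + 7·0.43) = 3.440 / 4.010 = 0.858.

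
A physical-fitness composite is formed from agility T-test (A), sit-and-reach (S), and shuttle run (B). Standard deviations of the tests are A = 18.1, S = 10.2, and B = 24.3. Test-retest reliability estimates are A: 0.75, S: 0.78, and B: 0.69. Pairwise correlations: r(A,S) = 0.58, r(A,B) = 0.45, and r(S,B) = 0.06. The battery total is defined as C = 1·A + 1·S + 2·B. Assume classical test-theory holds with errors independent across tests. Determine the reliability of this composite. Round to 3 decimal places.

Var(C) = 18.1² + 10.2² + 2²·24.3² + 2·[18.1·10.2·0.58 + 2·18.1·24.3·0.45 + 2·10.2·24.3·0.06] = 2793.61 + 1065.34 = 3858.95.
Because errors are independent across components, Cov(Tᵢ,Tⱼ) = Cov(Xᵢ,Xⱼ); the off-diagonal part of the true-score variance is the same as above.
True-score variance = [18.1²·0.75 + 10.2²·0.78 + 2²·24.3²·0.69] + 1065.34 = 1956.61 + 1065.34 = 3021.95.
Reliability = 3021.95 / 3858.95 = 0.783.

0.783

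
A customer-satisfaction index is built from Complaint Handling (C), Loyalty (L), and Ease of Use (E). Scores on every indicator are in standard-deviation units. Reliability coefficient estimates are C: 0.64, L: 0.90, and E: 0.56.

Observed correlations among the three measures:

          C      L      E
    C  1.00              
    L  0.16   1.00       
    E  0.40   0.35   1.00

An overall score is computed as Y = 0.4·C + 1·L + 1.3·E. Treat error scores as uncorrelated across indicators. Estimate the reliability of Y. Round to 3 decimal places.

0.791

Var(Y) = 0.4² + 1 + 1.3² + 2·[0.4·0.16 + 0.52·0.40 + 1.3·0.35] = 2.85 + 1.454 = 4.304.
Under uncorrelated errors the observed covariances equal the true-score covariances, so only the own-variance terms attenuate.
True-score variance = [0.4²·0.64 + 0.90 + 1.3²·0.56] + 1.454 = 1.9488 + 1.454 = 3.4028.
Reliability = 3.4028 / 4.304 = 0.791.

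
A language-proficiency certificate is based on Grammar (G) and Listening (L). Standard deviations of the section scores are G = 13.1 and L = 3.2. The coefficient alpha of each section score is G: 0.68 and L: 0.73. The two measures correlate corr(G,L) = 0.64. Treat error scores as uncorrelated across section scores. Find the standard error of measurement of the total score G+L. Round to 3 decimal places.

7.595

Var(total) = 181.85 + 53.6576 = 235.508.
True-score variance = 124.17 + 53.6576 = 177.828, so reliability = 0.7551.
Error variance = 235.508 − 177.828 = 57.68; SEM = √57.68 = 7.595.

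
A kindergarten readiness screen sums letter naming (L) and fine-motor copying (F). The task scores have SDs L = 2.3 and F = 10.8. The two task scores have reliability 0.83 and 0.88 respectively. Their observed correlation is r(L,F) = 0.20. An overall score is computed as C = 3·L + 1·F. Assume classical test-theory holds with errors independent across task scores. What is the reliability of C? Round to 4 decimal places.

0.8862

Var(C) = 3²·2.3² + 10.8² + 2·[3·2.3·10.8·0.20] = 164.25 + 29.808 = 194.058.
With uncorrelated errors the cross-covariances are all true-score covariance, so they carry over unchanged; only the diagonal terms shrink to ρᵢσᵢ².
True-score variance = [3²·2.3²·0.83 + 10.8²·0.88] + 29.808 = 142.16 + 29.808 = 171.968.
Reliability = 171.968 / 194.058 = 0.8862.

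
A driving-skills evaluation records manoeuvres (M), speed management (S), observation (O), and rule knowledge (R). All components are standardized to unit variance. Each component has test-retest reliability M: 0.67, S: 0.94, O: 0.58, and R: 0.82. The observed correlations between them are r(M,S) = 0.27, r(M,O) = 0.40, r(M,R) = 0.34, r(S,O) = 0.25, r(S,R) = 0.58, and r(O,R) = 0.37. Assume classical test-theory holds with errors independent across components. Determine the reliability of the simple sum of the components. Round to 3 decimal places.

Var(M+S+O+R) = 4 + 2·[0.27 + 0.40 + 0.34 + 0.25 + 0.58 + 0.37] = 4 + 4.42 = 8.42.
Under uncorrelated errors the observed covariances equal the true-score covariances, so only the own-variance terms attenuate.
True-score variance = [0.67 + 0.94 + 0.58 + 0.82] + 4.42 = 3.01 + 4.42 = 7.43.
Reliability = 7.43 / 8.42 = 0.882.

0.882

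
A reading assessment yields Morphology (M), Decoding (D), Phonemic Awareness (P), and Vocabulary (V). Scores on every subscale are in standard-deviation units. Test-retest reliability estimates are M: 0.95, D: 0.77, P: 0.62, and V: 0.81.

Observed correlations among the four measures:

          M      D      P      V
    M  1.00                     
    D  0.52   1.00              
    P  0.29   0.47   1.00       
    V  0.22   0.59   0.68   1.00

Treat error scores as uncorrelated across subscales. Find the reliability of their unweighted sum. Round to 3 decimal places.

Var(M+D+P+V) = 4 + 2·[0.52 + 0.29 + 0.22 + 0.47 + 0.59 + 0.68] = 4 + 5.54 = 9.54.
Under uncorrelated errors the observed covariances equal the true-score covariances, so only the own-variance terms attenuate.
True-score variance = [0.95 + 0.77 + 0.62 + 0.81] + 5.54 = 3.15 + 5.54 = 8.69.
Reliability = 8.69 / 9.54 = 0.911.

0.911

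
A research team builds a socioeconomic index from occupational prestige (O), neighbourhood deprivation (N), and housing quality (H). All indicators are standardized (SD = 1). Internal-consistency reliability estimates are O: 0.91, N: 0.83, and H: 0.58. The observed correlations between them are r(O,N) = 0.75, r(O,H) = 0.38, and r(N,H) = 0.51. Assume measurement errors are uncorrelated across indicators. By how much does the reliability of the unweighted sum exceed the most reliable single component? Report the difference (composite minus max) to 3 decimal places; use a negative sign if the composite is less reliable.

-0.018

Var(sum) = 3 + 3.28 = 6.28; true-score variance = 2.32 + 3.28 = 5.6; composite reliability = 0.8917.
Max component reliability = 0.9100.
Difference = 0.8917 − 0.9100 = -0.018.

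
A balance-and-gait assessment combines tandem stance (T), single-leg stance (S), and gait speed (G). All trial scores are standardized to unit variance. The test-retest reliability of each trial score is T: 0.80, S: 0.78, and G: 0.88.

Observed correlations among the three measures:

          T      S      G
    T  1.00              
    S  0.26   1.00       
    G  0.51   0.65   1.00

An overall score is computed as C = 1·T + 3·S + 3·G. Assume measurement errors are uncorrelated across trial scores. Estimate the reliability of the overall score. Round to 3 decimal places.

0.908

Var(C) = 1 + 3² + 3² + 2·[3·0.26 + 3·0.51 + 9·0.65] = 19 + 16.32 = 35.32.
With uncorrelated errors the cross-covariances are all true-score covariance, so they carry over unchanged; only the diagonal terms shrink to ρᵢσᵢ².
True-score variance = [0.80 + 3²·0.78 + 3²·0.88] + 16.32 = 15.74 + 16.32 = 32.06.
Reliability = 32.06 / 35.32 = 0.908.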